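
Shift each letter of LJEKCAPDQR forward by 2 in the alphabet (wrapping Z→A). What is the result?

NLGMECRFST

L(11): 11+2=13 → N
J(9): 9+2=11 → L
E(4): 4+2=6 → G
K(10): 10+2=12 → M
C(2): 2+2=4 → E
A(0): 0+2=2 → C
P(15): 15+2=17 → R
D(3): 3+2=5 → F
Q(16): 16+2=18 → S
R(17): 17+2=19 → T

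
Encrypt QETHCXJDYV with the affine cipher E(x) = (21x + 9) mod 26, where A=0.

Q(16): 21·16+9=345≡7 → H
E(4): 21·4+9=93≡15 → P
T(19): 21·19+9=408≡18 → S
H(7): 21·7+9=156≡0 → A
C(2): 21·2+9=51≡25 → Z
X(23): 21·23+9=492≡24 → Y
J(9): 21·9+9=198≡16 → Q
D(3): 21·3+9=72≡20 → U
Y(24): 21·24+9=513≡19 → T
V(21): 21·21+9=450≡8 → I

HPSAZYQUTI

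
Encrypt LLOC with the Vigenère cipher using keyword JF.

UQXH

Repeat the key across the message: JFJF
L(11)+J(9): 20 → U
L(11)+F(5): 16 → Q
O(14)+J(9): 23 → X
C(2)+F(5): 7 → H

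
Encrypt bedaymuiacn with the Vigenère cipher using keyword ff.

Repeat the key across the message: fffffffffff
b(1)+f(5): 6 → g
e(4)+f(5): 9 → j
d(3)+f(5): 8 → i
a(0)+f(5): 5 → f
y(24)+f(5): 29≡3 → d
m(12)+f(5): 17 → r
u(20)+f(5): 25 → z
i(8)+f(5): 13 → n
a(0)+f(5): 5 → f
c(2)+f(5): 7 → h
n(13)+f(5): 18 → s

gjifdrznfhs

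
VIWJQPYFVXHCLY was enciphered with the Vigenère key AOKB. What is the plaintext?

VUMIQBOEVJXBLK

Repeat the key across the ciphertext: AOKBAOKBAOKBAO
V(21)−A(0): 21 → V
I(8)−O(14): -6≡20 → U
W(22)−K(10): 12 → M
J(9)−B(1): 8 → I
Q(16)−A(0): 16 → Q
P(15)−O(14): 1 → B
Y(24)−K(10): 14 → O
F(5)−B(1): 4 → E
V(21)−A(0): 21 → V
X(23)−O(14): 9 → J
H(7)−K(10): -3≡23 → X
C(2)−B(1): 1 → B
L(11)−A(0): 11 → L
Y(24)−O(14): 10 → K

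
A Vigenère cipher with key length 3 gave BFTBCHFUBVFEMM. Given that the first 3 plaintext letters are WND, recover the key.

Subtract each crib letter from the matching ciphertext letter (mod 26):
B(1)−W(22)=-21≡5 → F
F(5)−N(13)=-8≡18 → S
T(19)−D(3)=16 → Q

FSQ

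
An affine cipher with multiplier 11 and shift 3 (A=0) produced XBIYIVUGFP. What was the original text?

QORJRELFMU

The inverse of 11 mod 26 is 19, since 11·19=209≡1. Apply D(y)=19·(y−3) mod 26:
X(23): 19·(23−3)=380≡16 → Q
B(1): 19·(1−3)=-38≡14 → O
I(8): 19·(8−3)=95≡17 → R
Y(24): 19·(24−3)=399≡9 → J
I(8): 19·(8−3)=95≡17 → R
V(21): 19·(21−3)=342≡4 → E
U(20): 19·(20−3)=323≡11 → L
G(6): 19·(6−3)=57≡5 → F
F(5): 19·(5−3)=38≡12 → M
P(15): 19·(15−3)=228≡20 → U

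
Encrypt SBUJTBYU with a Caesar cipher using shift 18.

S(18): 18+18=36≡10 → K
B(1): 1+18=19 → T
U(20): 20+18=38≡12 → M
J(9): 9+18=27≡1 → B
T(19): 19+18=37≡11 → L
B(1): 1+18=19 → T
Y(24): 24+18=42≡16 → Q
U(20): 20+18=38≡12 → M

KTMBLTQM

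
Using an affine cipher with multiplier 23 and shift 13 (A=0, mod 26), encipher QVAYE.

RCNTB

Q(16): 23·16+13=381≡17 → R
V(21): 23·21+13=496≡2 → C
A(0): 23·0+13=13 → N
Y(24): 23·24+13=565≡19 → T
E(4): 23·4+13=105≡1 → B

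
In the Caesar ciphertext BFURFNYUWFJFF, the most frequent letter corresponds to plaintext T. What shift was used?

The most frequent ciphertext letter is F (appears 5 times).
F is position 5; T is position 19.
Shift = -14≡12.

12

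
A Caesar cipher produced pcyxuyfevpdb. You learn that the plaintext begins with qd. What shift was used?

From the crib: p(15)−q(16)=-1≡25, so the shift is 25.

25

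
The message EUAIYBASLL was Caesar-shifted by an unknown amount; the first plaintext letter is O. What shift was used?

16

From the crib: E(4)−O(14)=-10≡16, so the shift is 16.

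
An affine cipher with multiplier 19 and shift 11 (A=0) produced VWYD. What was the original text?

GRNQ

The inverse of 19 mod 26 is 11, since 19·11=209≡1. Apply D(y)=11·(y−11) mod 26:
V(21): 11·(21−11)=110≡6 → G
W(22): 11·(22−11)=121≡17 → R
Y(24): 11·(24−11)=143≡13 → N
D(3): 11·(3−11)=-88≡16 → Q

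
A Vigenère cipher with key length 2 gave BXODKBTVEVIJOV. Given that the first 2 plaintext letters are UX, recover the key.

Subtract each crib letter from the matching ciphertext letter (mod 26):
B(1)−U(20)=-19≡7 → H
X(23)−X(23)=0 → A

HA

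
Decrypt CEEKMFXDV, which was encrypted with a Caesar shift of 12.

C(2): 2−12=-10≡16 → Q
E(4): 4−12=-8≡18 → S
E(4): 4−12=-8≡18 → S
K(10): 10−12=-2≡24 → Y
M(12): 12−12=0 → A
F(5): 5−12=-7≡19 → T
X(23): 23−12=11 → L
D(3): 3−12=-9≡17 → R
V(21): 21−12=9 → J

QSSYATLRJ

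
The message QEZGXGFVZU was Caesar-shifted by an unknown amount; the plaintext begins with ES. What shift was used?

From the crib: Q(16)−E(4)=12, so the shift is 12.

12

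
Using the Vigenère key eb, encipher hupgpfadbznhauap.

Repeat the key across the message: ebebebebebebebeb
h(7)+e(4): 11 → l
u(20)+b(1): 21 → v
p(15)+e(4): 19 → t
g(6)+b(1): 7 → h
p(15)+e(4): 19 → t
f(5)+b(1): 6 → g
a(0)+e(4): 4 → e
d(3)+b(1): 4 → e
b(1)+e(4): 5 → f
z(25)+b(1): 26≡0 → a
n(13)+e(4): 17 → r
h(7)+b(1): 8 → i
a(0)+e(4): 4 → e
u(20)+b(1): 21 → v
a(0)+e(4): 4 → e
p(15)+b(1): 16 → q

lvthtgeefarieveq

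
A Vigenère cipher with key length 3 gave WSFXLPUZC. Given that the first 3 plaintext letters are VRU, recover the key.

Subtract each crib letter from the matching ciphertext letter (mod 26):
W(22)−V(21)=1 → B
S(18)−R(17)=1 → B
F(5)−U(20)=-15≡11 → L

BBL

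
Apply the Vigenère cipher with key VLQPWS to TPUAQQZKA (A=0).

Repeat the key across the message: VLQPWSVLQ
T(19)+V(21): 40≡14 → O
P(15)+L(11): 26≡0 → A
U(20)+Q(16): 36≡10 → K
A(0)+P(15): 15 → P
Q(16)+W(22): 38≡12 → M
Q(16)+S(18): 34≡8 → I
Z(25)+V(21): 46≡20 → U
K(10)+L(11): 21 → V
A(0)+Q(16): 16 → Q

OAKPMIUVQ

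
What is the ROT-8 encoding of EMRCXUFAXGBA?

MUZKFCNIFOJI

E(4): 4+8=12 → M
M(12): 12+8=20 → U
R(17): 17+8=25 → Z
C(2): 2+8=10 → K
X(23): 23+8=31≡5 → F
U(20): 20+8=28≡2 → C
F(5): 5+8=13 → N
A(0): 0+8=8 → I
X(23): 23+8=31≡5 → F
G(6): 6+8=14 → O
B(1): 1+8=9 → J
A(0): 0+8=8 → I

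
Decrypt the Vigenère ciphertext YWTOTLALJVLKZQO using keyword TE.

Repeat the key across the ciphertext: TETETETETETETET
Y(24)−T(19): 5 → F
W(22)−E(4): 18 → S
T(19)−T(19): 0 → A
O(14)−E(4): 10 → K
T(19)−T(19): 0 → A
L(11)−E(4): 7 → H
A(0)−T(19): -19≡7 → H
L(11)−E(4): 7 → H
J(9)−T(19): -10≡16 → Q
V(21)−E(4): 17 → R
L(11)−T(19): -8≡18 → S
K(10)−E(4): 6 → G
Z(25)−T(19): 6 → G
Q(16)−E(4): 12 → M
O(14)−T(19): -5≡21 → V

FSAKAHHHQRSGGMV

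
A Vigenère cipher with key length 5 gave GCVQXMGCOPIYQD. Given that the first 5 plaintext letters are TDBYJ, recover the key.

NZUSO

Subtract each crib letter from the matching ciphertext letter (mod 26):
G(6)−T(19)=-13≡13 → N
C(2)−D(3)=-1≡25 → Z
V(21)−B(1)=20 → U
Q(16)−Y(24)=-8≡18 → S
X(23)−J(9)=14 → O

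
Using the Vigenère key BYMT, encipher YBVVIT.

Repeat the key across the message: BYMTBY
Y(24)+B(1): 25 → Z
B(1)+Y(24): 25 → Z
V(21)+M(12): 33≡7 → H
V(21)+T(19): 40≡14 → O
I(8)+B(1): 9 → J
T(19)+Y(24): 43≡17 → R

ZZHOJR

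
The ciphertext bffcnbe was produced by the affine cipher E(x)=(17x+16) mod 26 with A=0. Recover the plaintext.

thhqjtk

The inverse of 17 mod 26 is 23, since 17·23=391≡1. Apply D(y)=23·(y−16) mod 26:
b(1): 23·(1−16)=-345≡19 → t
f(5): 23·(5−16)=-253≡7 → h
f(5): 23·(5−16)=-253≡7 → h
c(2): 23·(2−16)=-322≡16 → q
n(13): 23·(13−16)=-69≡9 → j
b(1): 23·(1−16)=-345≡19 → t
e(4): 23·(4−16)=-276≡10 → k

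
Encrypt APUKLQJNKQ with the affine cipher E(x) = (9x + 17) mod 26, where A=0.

RWPDMFUEDF

A(0): 9·0+17=17 → R
P(15): 9·15+17=152≡22 → W
U(20): 9·20+17=197≡15 → P
K(10): 9·10+17=107≡3 → D
L(11): 9·11+17=116≡12 → M
Q(16): 9·16+17=161≡5 → F
J(9): 9·9+17=98≡20 → U
N(13): 9·13+17=134≡4 → E
K(10): 9·10+17=107≡3 → D
Q(16): 9·16+17=161≡5 → F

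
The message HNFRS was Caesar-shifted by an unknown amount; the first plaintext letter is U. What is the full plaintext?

UASEF

From the crib: H(7)−U(20)=-13≡13, so the shift is 13.
Subtract 13 from each ciphertext letter:
H(7): 7−13=-6≡20 → U
N(13): 13−13=0 → A
F(5): 5−13=-8≡18 → S
R(17): 17−13=4 → E
S(18): 18−13=5 → F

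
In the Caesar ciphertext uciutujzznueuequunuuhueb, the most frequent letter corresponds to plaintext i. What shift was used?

12

The most frequent ciphertext letter is u (appears 10 times).
u is position 20; i is position 8.
Shift = 12.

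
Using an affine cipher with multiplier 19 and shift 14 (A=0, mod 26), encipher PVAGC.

P(15): 19·15+14=299≡13 → N
V(21): 19·21+14=413≡23 → X
A(0): 19·0+14=14 → O
G(6): 19·6+14=128≡24 → Y
C(2): 19·2+14=52≡0 → A

NXOYA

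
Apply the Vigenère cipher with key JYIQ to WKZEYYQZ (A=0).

FIHUHWYP

Repeat the key across the message: JYIQJYIQ
W(22)+J(9): 31≡5 → F
K(10)+Y(24): 34≡8 → I
Z(25)+I(8): 33≡7 → H
E(4)+Q(16): 20 → U
Y(24)+J(9): 33≡7 → H
Y(24)+Y(24): 48≡22 → W
Q(16)+I(8): 24 → Y
Z(25)+Q(16): 41≡15 → P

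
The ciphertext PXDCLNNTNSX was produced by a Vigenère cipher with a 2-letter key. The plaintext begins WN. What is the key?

Subtract each crib letter from the matching ciphertext letter (mod 26):
P(15)−W(22)=-7≡19 → T
X(23)−N(13)=10 → K

TK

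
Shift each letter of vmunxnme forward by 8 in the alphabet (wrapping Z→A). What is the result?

v(21): 21+8=29≡3 → d
m(12): 12+8=20 → u
u(20): 20+8=28≡2 → c
n(13): 13+8=21 → v
x(23): 23+8=31≡5 → f
n(13): 13+8=21 → v
m(12): 12+8=20 → u
e(4): 4+8=12 → m

ducvfvum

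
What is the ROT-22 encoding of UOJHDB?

U(20): 20+22=42≡16 → Q
O(14): 14+22=36≡10 → K
J(9): 9+22=31≡5 → F
H(7): 7+22=29≡3 → D
D(3): 3+22=25 → Z
B(1): 1+22=23 → X

QKFDZX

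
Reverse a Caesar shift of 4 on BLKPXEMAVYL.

XHGLTAIWRUH

B(1): 1−4=-3≡23 → X
L(11): 11−4=7 → H
K(10): 10−4=6 → G
P(15): 15−4=11 → L
X(23): 23−4=19 → T
E(4): 4−4=0 → A
M(12): 12−4=8 → I
A(0): 0−4=-4≡22 → W
V(21): 21−4=17 → R
Y(24): 24−4=20 → U
L(11): 11−4=7 → H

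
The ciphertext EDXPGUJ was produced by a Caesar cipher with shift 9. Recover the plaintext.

E(4): 4−9=-5≡21 → V
D(3): 3−9=-6≡20 → U
X(23): 23−9=14 → O
P(15): 15−9=6 → G
G(6): 6−9=-3≡23 → X
U(20): 20−9=11 → L
J(9): 9−9=0 → A

VUOGXLA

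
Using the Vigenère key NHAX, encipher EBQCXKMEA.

RIQZKRMBN

Repeat the key across the message: NHAXNHAXN
E(4)+N(13): 17 → R
B(1)+H(7): 8 → I
Q(16)+A(0): 16 → Q
C(2)+X(23): 25 → Z
X(23)+N(13): 36≡10 → K
K(10)+H(7): 17 → R
M(12)+A(0): 12 → M
E(4)+X(23): 27≡1 → B
A(0)+N(13): 13 → N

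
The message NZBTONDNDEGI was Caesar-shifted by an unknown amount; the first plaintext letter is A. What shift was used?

From the crib: N(13)−A(0)=13, so the shift is 13.

13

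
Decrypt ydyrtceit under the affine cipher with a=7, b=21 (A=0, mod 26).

tqtswbfnw

The inverse of 7 mod 26 is 15, since 7·15=105≡1. Apply D(y)=15·(y−21) mod 26:
y(24): 15·(24−21)=45≡19 → t
d(3): 15·(3−21)=-270≡16 → q
y(24): 15·(24−21)=45≡19 → t
r(17): 15·(17−21)=-60≡18 → s
t(19): 15·(19−21)=-30≡22 → w
c(2): 15·(2−21)=-285≡1 → b
e(4): 15·(4−21)=-255≡5 → f
i(8): 15·(8−21)=-195≡13 → n
t(19): 15·(19−21)=-30≡22 → w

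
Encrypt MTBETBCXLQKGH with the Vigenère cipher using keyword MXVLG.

YQWPZNZSWWWDC

Repeat the key across the message: MXVLGMXVLGMXV
M(12)+M(12): 24 → Y
T(19)+X(23): 42≡16 → Q
B(1)+V(21): 22 → W
E(4)+L(11): 15 → P
T(19)+G(6): 25 → Z
B(1)+M(12): 13 → N
C(2)+X(23): 25 → Z
X(23)+V(21): 44≡18 → S
L(11)+L(11): 22 → W
Q(16)+G(6): 22 → W
K(10)+M(12): 22 → W
G(6)+X(23): 29≡3 → D
H(7)+V(21): 28≡2 → C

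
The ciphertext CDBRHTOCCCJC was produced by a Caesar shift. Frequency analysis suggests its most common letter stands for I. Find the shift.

The most frequent ciphertext letter is C (appears 5 times).
C is position 2; I is position 8.
Shift = -6≡20.

20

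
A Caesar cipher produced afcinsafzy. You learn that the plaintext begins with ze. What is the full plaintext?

zebhmrzeyx

From the crib: a(0)−z(25)=-25≡1, so the shift is 1.
Subtract 1 from each ciphertext letter:
a(0): 0−1=-1≡25 → z
f(5): 5−1=4 → e
c(2): 2−1=1 → b
i(8): 8−1=7 → h
n(13): 13−1=12 → m
s(18): 18−1=17 → r
a(0): 0−1=-1≡25 → z
f(5): 5−1=4 → e
z(25): 25−1=24 → y
y(24): 24−1=23 → x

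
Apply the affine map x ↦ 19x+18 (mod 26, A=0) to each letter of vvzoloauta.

bbzytysips

v(21): 19·21+18=417≡1 → b
v(21): 19·21+18=417≡1 → b
z(25): 19·25+18=493≡25 → z
o(14): 19·14+18=284≡24 → y
l(11): 19·11+18=227≡19 → t
o(14): 19·14+18=284≡24 → y
a(0): 19·0+18=18 → s
u(20): 19·20+18=398≡8 → i
t(19): 19·19+18=379≡15 → p
a(0): 19·0+18=18 → s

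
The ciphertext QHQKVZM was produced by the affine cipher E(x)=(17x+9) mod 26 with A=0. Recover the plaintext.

The inverse of 17 mod 26 is 23, since 17·23=391≡1. Apply D(y)=23·(y−9) mod 26:
Q(16): 23·(16−9)=161≡5 → F
H(7): 23·(7−9)=-46≡6 → G
Q(16): 23·(16−9)=161≡5 → F
K(10): 23·(10−9)=23 → X
V(21): 23·(21−9)=276≡16 → Q
Z(25): 23·(25−9)=368≡4 → E
M(12): 23·(12−9)=69≡17 → R

FGFXQER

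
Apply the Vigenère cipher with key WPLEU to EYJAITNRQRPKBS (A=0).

Repeat the key across the message: WPLEUWPLEUWPLE
E(4)+W(22): 26≡0 → A
Y(24)+P(15): 39≡13 → N
J(9)+L(11): 20 → U
A(0)+E(4): 4 → E
I(8)+U(20): 28≡2 → C
T(19)+W(22): 41≡15 → P
N(13)+P(15): 28≡2 → C
R(17)+L(11): 28≡2 → C
Q(16)+E(4): 20 → U
R(17)+U(20): 37≡11 → L
P(15)+W(22): 37≡11 → L
K(10)+P(15): 25 → Z
B(1)+L(11): 12 → M
S(18)+E(4): 22 → W

ANUECPCCULLZMW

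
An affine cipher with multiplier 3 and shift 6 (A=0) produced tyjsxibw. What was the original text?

ngbexsho

The inverse of 3 mod 26 is 9, since 3·9=27≡1. Apply D(y)=9·(y−6) mod 26:
t(19): 9·(19−6)=117≡13 → n
y(24): 9·(24−6)=162≡6 → g
j(9): 9·(9−6)=27≡1 → b
s(18): 9·(18−6)=108≡4 → e
x(23): 9·(23−6)=153≡23 → x
i(8): 9·(8−6)=18 → s
b(1): 9·(1−6)=-45≡7 → h
w(22): 9·(22−6)=144≡14 → o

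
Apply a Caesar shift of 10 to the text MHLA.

M(12): 12+10=22 → W
H(7): 7+10=17 → R
L(11): 11+10=21 → V
A(0): 0+10=10 → K

WRVK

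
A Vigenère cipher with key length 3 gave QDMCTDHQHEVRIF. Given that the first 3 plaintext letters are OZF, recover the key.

CEH

Subtract each crib letter from the matching ciphertext letter (mod 26):
Q(16)−O(14)=2 → C
D(3)−Z(25)=-22≡4 → E
M(12)−F(5)=7 → H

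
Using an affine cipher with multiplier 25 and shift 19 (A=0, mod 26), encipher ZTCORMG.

Z(25): 25·25+19=644≡20 → U
T(19): 25·19+19=494≡0 → A
C(2): 25·2+19=69≡17 → R
O(14): 25·14+19=369≡5 → F
R(17): 25·17+19=444≡2 → C
M(12): 25·12+19=319≡7 → H
G(6): 25·6+19=169≡13 → N

UARFCHN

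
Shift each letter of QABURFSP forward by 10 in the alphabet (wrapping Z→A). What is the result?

AKLEBPCZ

Q(16): 16+10=26≡0 → A
A(0): 0+10=10 → K
B(1): 1+10=11 → L
U(20): 20+10=30≡4 → E
R(17): 17+10=27≡1 → B
F(5): 5+10=15 → P
S(18): 18+10=28≡2 → C
P(15): 15+10=25 → Z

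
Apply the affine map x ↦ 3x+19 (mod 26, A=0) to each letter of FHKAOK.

IOXTJX

F(5): 3·5+19=34≡8 → I
H(7): 3·7+19=40≡14 → O
K(10): 3·10+19=49≡23 → X
A(0): 3·0+19=19 → T
O(14): 3·14+19=61≡9 → J
K(10): 3·10+19=49≡23 → X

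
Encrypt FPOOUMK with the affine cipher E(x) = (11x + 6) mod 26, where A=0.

F(5): 11·5+6=61≡9 → J
P(15): 11·15+6=171≡15 → P
O(14): 11·14+6=160≡4 → E
O(14): 11·14+6=160≡4 → E
U(20): 11·20+6=226≡18 → S
M(12): 11·12+6=138≡8 → I
K(10): 11·10+6=116≡12 → M

JPEESIM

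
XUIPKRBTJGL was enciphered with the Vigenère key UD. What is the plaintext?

Repeat the key across the ciphertext: UDUDUDUDUDU
X(23)−U(20): 3 → D
U(20)−D(3): 17 → R
I(8)−U(20): -12≡14 → O
P(15)−D(3): 12 → M
K(10)−U(20): -10≡16 → Q
R(17)−D(3): 14 → O
B(1)−U(20): -19≡7 → H
T(19)−D(3): 16 → Q
J(9)−U(20): -11≡15 → P
G(6)−D(3): 3 → D
L(11)−U(20): -9≡17 → R

DROMQOHQPDR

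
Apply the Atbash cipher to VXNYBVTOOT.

V(21) → E(4)
X(23) → C(2)
N(13) → M(12)
Y(24) → B(1)
B(1) → Y(24)
V(21) → E(4)
T(19) → G(6)
O(14) → L(11)
O(14) → L(11)
T(19) → G(6)

ECMBYEGLLG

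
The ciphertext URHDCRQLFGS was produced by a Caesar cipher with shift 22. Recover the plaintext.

U(20): 20−22=-2≡24 → Y
R(17): 17−22=-5≡21 → V
H(7): 7−22=-15≡11 → L
D(3): 3−22=-19≡7 → H
C(2): 2−22=-20≡6 → G
R(17): 17−22=-5≡21 → V
Q(16): 16−22=-6≡20 → U
L(11): 11−22=-11≡15 → P
F(5): 5−22=-17≡9 → J
G(6): 6−22=-16≡10 → K
S(18): 18−22=-4≡22 → W

YVLHGVUPJKW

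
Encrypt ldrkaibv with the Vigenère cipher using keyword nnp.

yqgxnxoi

Repeat the key across the message: nnpnnpnn
l(11)+n(13): 24 → y
d(3)+n(13): 16 → q
r(17)+p(15): 32≡6 → g
k(10)+n(13): 23 → x
a(0)+n(13): 13 → n
i(8)+p(15): 23 → x
b(1)+n(13): 14 → o
v(21)+n(13): 34≡8 → i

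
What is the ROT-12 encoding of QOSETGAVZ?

Q(16): 16+12=28≡2 → C
O(14): 14+12=26≡0 → A
S(18): 18+12=30≡4 → E
E(4): 4+12=16 → Q
T(19): 19+12=31≡5 → F
G(6): 6+12=18 → S
A(0): 0+12=12 → M
V(21): 21+12=33≡7 → H
Z(25): 25+12=37≡11 → L

CAEQFSMHL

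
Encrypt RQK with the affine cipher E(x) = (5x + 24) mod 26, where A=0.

FAW

R(17): 5·17+24=109≡5 → F
Q(16): 5·16+24=104≡0 → A
K(10): 5·10+24=74≡22 → W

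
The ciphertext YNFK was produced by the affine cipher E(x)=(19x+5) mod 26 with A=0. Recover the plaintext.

The inverse of 19 mod 26 is 11, since 19·11=209≡1. Apply D(y)=11·(y−5) mod 26:
Y(24): 11·(24−5)=209≡1 → B
N(13): 11·(13−5)=88≡10 → K
F(5): 11·(5−5)=0 → A
K(10): 11·(10−5)=55≡3 → D

BKAD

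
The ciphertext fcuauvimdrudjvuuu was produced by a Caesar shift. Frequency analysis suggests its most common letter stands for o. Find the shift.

The most frequent ciphertext letter is u (appears 6 times).
u is position 20; o is position 14.
Shift = 6.

6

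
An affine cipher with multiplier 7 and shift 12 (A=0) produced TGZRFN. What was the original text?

The inverse of 7 mod 26 is 15, since 7·15=105≡1. Apply D(y)=15·(y−12) mod 26:
T(19): 15·(19−12)=105≡1 → B
G(6): 15·(6−12)=-90≡14 → O
Z(25): 15·(25−12)=195≡13 → N
R(17): 15·(17−12)=75≡23 → X
F(5): 15·(5−12)=-105≡25 → Z
N(13): 15·(13−12)=15 → P

BONXZP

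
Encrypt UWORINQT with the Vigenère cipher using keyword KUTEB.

EQHVJXKM

Repeat the key across the message: KUTEBKUT
U(20)+K(10): 30≡4 → E
W(22)+U(20): 42≡16 → Q
O(14)+T(19): 33≡7 → H
R(17)+E(4): 21 → V
I(8)+B(1): 9 → J
N(13)+K(10): 23 → X
Q(16)+U(20): 36≡10 → K
T(19)+T(19): 38≡12 → M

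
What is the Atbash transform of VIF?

V(21) → E(4)
I(8) → R(17)
F(5) → U(20)

ERU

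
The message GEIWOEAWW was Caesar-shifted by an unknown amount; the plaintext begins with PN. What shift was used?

From the crib: G(6)−P(15)=-9≡17, so the shift is 17.

17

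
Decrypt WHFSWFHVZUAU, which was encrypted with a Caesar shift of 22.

W(22): 22−22=0 → A
H(7): 7−22=-15≡11 → L
F(5): 5−22=-17≡9 → J
S(18): 18−22=-4≡22 → W
W(22): 22−22=0 → A
F(5): 5−22=-17≡9 → J
H(7): 7−22=-15≡11 → L
V(21): 21−22=-1≡25 → Z
Z(25): 25−22=3 → D
U(20): 20−22=-2≡24 → Y
A(0): 0−22=-22≡4 → E
U(20): 20−22=-2≡24 → Y

ALJWAJLZDYEY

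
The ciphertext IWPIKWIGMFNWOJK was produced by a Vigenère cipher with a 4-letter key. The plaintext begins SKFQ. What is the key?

Subtract each crib letter from the matching ciphertext letter (mod 26):
I(8)−S(18)=-10≡16 → Q
W(22)−K(10)=12 → M
P(15)−F(5)=10 → K
I(8)−Q(16)=-8≡18 → S

QMKS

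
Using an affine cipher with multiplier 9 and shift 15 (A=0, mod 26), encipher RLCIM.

R(17): 9·17+15=168≡12 → M
L(11): 9·11+15=114≡10 → K
C(2): 9·2+15=33≡7 → H
I(8): 9·8+15=87≡9 → J
M(12): 9·12+15=123≡19 → T

MKHJT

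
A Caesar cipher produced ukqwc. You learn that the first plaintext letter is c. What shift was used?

From the crib: u(20)−c(2)=18, so the shift is 18.

18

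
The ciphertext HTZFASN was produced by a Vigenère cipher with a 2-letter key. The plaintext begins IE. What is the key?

Subtract each crib letter from the matching ciphertext letter (mod 26):
H(7)−I(8)=-1≡25 → Z
T(19)−E(4)=15 → P

ZP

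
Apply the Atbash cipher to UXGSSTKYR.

U(20) → F(5)
X(23) → C(2)
G(6) → T(19)
S(18) → H(7)
S(18) → H(7)
T(19) → G(6)
K(10) → P(15)
Y(24) → B(1)
R(17) → I(8)

FCTHHGPBI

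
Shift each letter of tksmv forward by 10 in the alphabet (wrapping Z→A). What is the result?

t(19): 19+10=29≡3 → d
k(10): 10+10=20 → u
s(18): 18+10=28≡2 → c
m(12): 12+10=22 → w
v(21): 21+10=31≡5 → f

ducwf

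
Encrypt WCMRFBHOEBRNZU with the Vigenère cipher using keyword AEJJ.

WGVAFFQXEFAWZY

Repeat the key across the message: AEJJAEJJAEJJAE
W(22)+A(0): 22 → W
C(2)+E(4): 6 → G
M(12)+J(9): 21 → V
R(17)+J(9): 26≡0 → A
F(5)+A(0): 5 → F
B(1)+E(4): 5 → F
H(7)+J(9): 16 → Q
O(14)+J(9): 23 → X
E(4)+A(0): 4 → E
B(1)+E(4): 5 → F
R(17)+J(9): 26≡0 → A
N(13)+J(9): 22 → W
Z(25)+A(0): 25 → Z
U(20)+E(4): 24 → Y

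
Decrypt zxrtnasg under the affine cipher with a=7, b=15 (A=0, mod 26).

uqeiwjtv

The inverse of 7 mod 26 is 15, since 7·15=105≡1. Apply D(y)=15·(y−15) mod 26:
z(25): 15·(25−15)=150≡20 → u
x(23): 15·(23−15)=120≡16 → q
r(17): 15·(17−15)=30≡4 → e
t(19): 15·(19−15)=60≡8 → i
n(13): 15·(13−15)=-30≡22 → w
a(0): 15·(0−15)=-225≡9 → j
s(18): 15·(18−15)=45≡19 → t
g(6): 15·(6−15)=-135≡21 → v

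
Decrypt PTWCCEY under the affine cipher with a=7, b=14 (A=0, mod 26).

The inverse of 7 mod 26 is 15, since 7·15=105≡1. Apply D(y)=15·(y−14) mod 26:
P(15): 15·(15−14)=15 → P
T(19): 15·(19−14)=75≡23 → X
W(22): 15·(22−14)=120≡16 → Q
C(2): 15·(2−14)=-180≡2 → C
C(2): 15·(2−14)=-180≡2 → C
E(4): 15·(4−14)=-150≡6 → G
Y(24): 15·(24−14)=150≡20 → U

PXQCCGU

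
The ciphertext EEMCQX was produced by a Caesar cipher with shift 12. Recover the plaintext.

SSAQEL

E(4): 4−12=-8≡18 → S
E(4): 4−12=-8≡18 → S
M(12): 12−12=0 → A
C(2): 2−12=-10≡16 → Q
Q(16): 16−12=4 → E
X(23): 23−12=11 → L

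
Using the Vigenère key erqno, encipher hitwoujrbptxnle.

Repeat the key across the message: erqnoerqnoerqno
h(7)+e(4): 11 → l
i(8)+r(17): 25 → z
t(19)+q(16): 35≡9 → j
w(22)+n(13): 35≡9 → j
o(14)+o(14): 28≡2 → c
u(20)+e(4): 24 → y
j(9)+r(17): 26≡0 → a
r(17)+q(16): 33≡7 → h
b(1)+n(13): 14 → o
p(15)+o(14): 29≡3 → d
t(19)+e(4): 23 → x
x(23)+r(17): 40≡14 → o
n(13)+q(16): 29≡3 → d
l(11)+n(13): 24 → y
e(4)+o(14): 18 → s

lzjjcyahodxodys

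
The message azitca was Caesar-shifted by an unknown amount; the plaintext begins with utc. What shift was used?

6

From the crib: a(0)−u(20)=-20≡6, so the shift is 6.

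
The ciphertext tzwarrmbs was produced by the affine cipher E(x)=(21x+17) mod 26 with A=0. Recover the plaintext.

The inverse of 21 mod 26 is 5, since 21·5=105≡1. Apply D(y)=5·(y−17) mod 26:
t(19): 5·(19−17)=10 → k
z(25): 5·(25−17)=40≡14 → o
w(22): 5·(22−17)=25 → z
a(0): 5·(0−17)=-85≡19 → t
r(17): 5·(17−17)=0 → a
r(17): 5·(17−17)=0 → a
m(12): 5·(12−17)=-25≡1 → b
b(1): 5·(1−17)=-80≡24 → y
s(18): 5·(18−17)=5 → f

koztaabyf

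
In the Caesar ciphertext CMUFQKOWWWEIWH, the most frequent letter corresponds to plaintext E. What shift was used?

18

The most frequent ciphertext letter is W (appears 4 times).
W is position 22; E is position 4.
Shift = 18.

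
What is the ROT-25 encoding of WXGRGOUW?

VWFQFNTV

W(22): 22+25=47≡21 → V
X(23): 23+25=48≡22 → W
G(6): 6+25=31≡5 → F
R(17): 17+25=42≡16 → Q
G(6): 6+25=31≡5 → F
O(14): 14+25=39≡13 → N
U(20): 20+25=45≡19 → T
W(22): 22+25=47≡21 → V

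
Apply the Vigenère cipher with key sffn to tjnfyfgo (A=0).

Repeat the key across the message: sffnsffn
t(19)+s(18): 37≡11 → l
j(9)+f(5): 14 → o
n(13)+f(5): 18 → s
f(5)+n(13): 18 → s
y(24)+s(18): 42≡16 → q
f(5)+f(5): 10 → k
g(6)+f(5): 11 → l
o(14)+n(13): 27≡1 → b

lossqklb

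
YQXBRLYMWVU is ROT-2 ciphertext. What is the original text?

Y(24): 24−2=22 → W
Q(16): 16−2=14 → O
X(23): 23−2=21 → V
B(1): 1−2=-1≡25 → Z
R(17): 17−2=15 → P
L(11): 11−2=9 → J
Y(24): 24−2=22 → W
M(12): 12−2=10 → K
W(22): 22−2=20 → U
V(21): 21−2=19 → T
U(20): 20−2=18 → S

WOVZPJWKUTS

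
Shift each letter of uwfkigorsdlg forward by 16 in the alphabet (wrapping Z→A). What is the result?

u(20): 20+16=36≡10 → k
w(22): 22+16=38≡12 → m
f(5): 5+16=21 → v
k(10): 10+16=26≡0 → a
i(8): 8+16=24 → y
g(6): 6+16=22 → w
o(14): 14+16=30≡4 → e
r(17): 17+16=33≡7 → h
s(18): 18+16=34≡8 → i
d(3): 3+16=19 → t
l(11): 11+16=27≡1 → b
g(6): 6+16=22 → w

kmvaywehitbw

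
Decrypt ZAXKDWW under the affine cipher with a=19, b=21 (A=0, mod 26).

The inverse of 19 mod 26 is 11, since 19·11=209≡1. Apply D(y)=11·(y−21) mod 26:
Z(25): 11·(25−21)=44≡18 → S
A(0): 11·(0−21)=-231≡3 → D
X(23): 11·(23−21)=22 → W
K(10): 11·(10−21)=-121≡9 → J
D(3): 11·(3−21)=-198≡10 → K
W(22): 11·(22−21)=11 → L
W(22): 11·(22−21)=11 → L

SDWJKLL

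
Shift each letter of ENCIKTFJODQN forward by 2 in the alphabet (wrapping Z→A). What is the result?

GPEKMVHLQFSP

E(4): 4+2=6 → G
N(13): 13+2=15 → P
C(2): 2+2=4 → E
I(8): 8+2=10 → K
K(10): 10+2=12 → M
T(19): 19+2=21 → V
F(5): 5+2=7 → H
J(9): 9+2=11 → L
O(14): 14+2=16 → Q
D(3): 3+2=5 → F
Q(16): 16+2=18 → S
N(13): 13+2=15 → P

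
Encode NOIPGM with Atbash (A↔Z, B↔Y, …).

MLRKTN

N(13) → M(12)
O(14) → L(11)
I(8) → R(17)
P(15) → K(10)
G(6) → T(19)
M(12) → N(13)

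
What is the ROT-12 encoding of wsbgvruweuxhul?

ienshdgiqgjtgx

w(22): 22+12=34≡8 → i
s(18): 18+12=30≡4 → e
b(1): 1+12=13 → n
g(6): 6+12=18 → s
v(21): 21+12=33≡7 → h
r(17): 17+12=29≡3 → d
u(20): 20+12=32≡6 → g
w(22): 22+12=34≡8 → i
e(4): 4+12=16 → q
u(20): 20+12=32≡6 → g
x(23): 23+12=35≡9 → j
h(7): 7+12=19 → t
u(20): 20+12=32≡6 → g
l(11): 11+12=23 → x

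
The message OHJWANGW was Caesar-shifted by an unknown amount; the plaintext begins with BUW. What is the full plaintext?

BUWJNATJ

From the crib: O(14)−B(1)=13, so the shift is 13.
Subtract 13 from each ciphertext letter:
O(14): 14−13=1 → B
H(7): 7−13=-6≡20 → U
J(9): 9−13=-4≡22 → W
W(22): 22−13=9 → J
A(0): 0−13=-13≡13 → N
N(13): 13−13=0 → A
G(6): 6−13=-7≡19 → T
W(22): 22−13=9 → J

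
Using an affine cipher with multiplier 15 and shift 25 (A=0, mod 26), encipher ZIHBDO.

KPAOSB

Z(25): 15·25+25=400≡10 → K
I(8): 15·8+25=145≡15 → P
H(7): 15·7+25=130≡0 → A
B(1): 15·1+25=40≡14 → O
D(3): 15·3+25=70≡18 → S
O(14): 15·14+25=235≡1 → B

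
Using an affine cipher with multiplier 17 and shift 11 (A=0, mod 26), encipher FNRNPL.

F(5): 17·5+11=96≡18 → S
N(13): 17·13+11=232≡24 → Y
R(17): 17·17+11=300≡14 → O
N(13): 17·13+11=232≡24 → Y
P(15): 17·15+11=266≡6 → G
L(11): 17·11+11=198≡16 → Q

SYOYGQ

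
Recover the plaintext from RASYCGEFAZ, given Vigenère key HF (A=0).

KVLTVBXATU

Repeat the key across the ciphertext: HFHFHFHFHF
R(17)−H(7): 10 → K
A(0)−F(5): -5≡21 → V
S(18)−H(7): 11 → L
Y(24)−F(5): 19 → T
C(2)−H(7): -5≡21 → V
G(6)−F(5): 1 → B
E(4)−H(7): -3≡23 → X
F(5)−F(5): 0 → A
A(0)−H(7): -7≡19 → T
Z(25)−F(5): 20 → U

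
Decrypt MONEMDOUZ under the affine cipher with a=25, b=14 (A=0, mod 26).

The inverse of 25 mod 26 is 25, since 25·25=625≡1. Apply D(y)=25·(y−14) mod 26:
M(12): 25·(12−14)=-50≡2 → C
O(14): 25·(14−14)=0 → A
N(13): 25·(13−14)=-25≡1 → B
E(4): 25·(4−14)=-250≡10 → K
M(12): 25·(12−14)=-50≡2 → C
D(3): 25·(3−14)=-275≡11 → L
O(14): 25·(14−14)=0 → A
U(20): 25·(20−14)=150≡20 → U
Z(25): 25·(25−14)=275≡15 → P

CABKCLAUP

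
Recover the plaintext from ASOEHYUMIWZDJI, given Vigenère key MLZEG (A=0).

Repeat the key across the ciphertext: MLZEGMLZEGMLZE
A(0)−M(12): -12≡14 → O
S(18)−L(11): 7 → H
O(14)−Z(25): -11≡15 → P
E(4)−E(4): 0 → A
H(7)−G(6): 1 → B
Y(24)−M(12): 12 → M
U(20)−L(11): 9 → J
M(12)−Z(25): -13≡13 → N
I(8)−E(4): 4 → E
W(22)−G(6): 16 → Q
Z(25)−M(12): 13 → N
D(3)−L(11): -8≡18 → S
J(9)−Z(25): -16≡10 → K
I(8)−E(4): 4 → E

OHPABMJNEQNSKE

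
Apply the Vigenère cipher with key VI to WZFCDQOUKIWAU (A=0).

RHAKYYJCFQRIP

Repeat the key across the message: VIVIVIVIVIVIV
W(22)+V(21): 43≡17 → R
Z(25)+I(8): 33≡7 → H
F(5)+V(21): 26≡0 → A
C(2)+I(8): 10 → K
D(3)+V(21): 24 → Y
Q(16)+I(8): 24 → Y
O(14)+V(21): 35≡9 → J
U(20)+I(8): 28≡2 → C
K(10)+V(21): 31≡5 → F
I(8)+I(8): 16 → Q
W(22)+V(21): 43≡17 → R
A(0)+I(8): 8 → I
U(20)+V(21): 41≡15 → P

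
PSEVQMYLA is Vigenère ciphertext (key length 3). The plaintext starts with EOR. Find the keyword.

LEN

Subtract each crib letter from the matching ciphertext letter (mod 26):
P(15)−E(4)=11 → L
S(18)−O(14)=4 → E
E(4)−R(17)=-13≡13 → N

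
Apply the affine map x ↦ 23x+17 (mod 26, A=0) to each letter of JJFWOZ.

J(9): 23·9+17=224≡16 → Q
J(9): 23·9+17=224≡16 → Q
F(5): 23·5+17=132≡2 → C
W(22): 23·22+17=523≡3 → D
O(14): 23·14+17=339≡1 → B
Z(25): 23·25+17=592≡20 → U

QQCDBU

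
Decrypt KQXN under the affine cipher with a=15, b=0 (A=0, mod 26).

SIFN

The inverse of 15 mod 26 is 7, since 15·7=105≡1. Apply D(y)=7·(y−0) mod 26:
K(10): 7·(10−0)=70≡18 → S
Q(16): 7·(16−0)=112≡8 → I
X(23): 7·(23−0)=161≡5 → F
N(13): 7·(13−0)=91≡13 → N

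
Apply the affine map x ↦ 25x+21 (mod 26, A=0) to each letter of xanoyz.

yvihxw

x(23): 25·23+21=596≡24 → y
a(0): 25·0+21=21 → v
n(13): 25·13+21=346≡8 → i
o(14): 25·14+21=371≡7 → h
y(24): 25·24+21=621≡23 → x
z(25): 25·25+21=646≡22 → w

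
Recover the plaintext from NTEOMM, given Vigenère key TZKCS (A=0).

Repeat the key across the ciphertext: TZKCST
N(13)−T(19): -6≡20 → U
T(19)−Z(25): -6≡20 → U
E(4)−K(10): -6≡20 → U
O(14)−C(2): 12 → M
M(12)−S(18): -6≡20 → U
M(12)−T(19): -7≡19 → T

UUUMUT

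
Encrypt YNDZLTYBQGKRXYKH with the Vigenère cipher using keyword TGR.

RTUSRKRHHZQIQEBA

Repeat the key across the message: TGRTGRTGRTGRTGRT
Y(24)+T(19): 43≡17 → R
N(13)+G(6): 19 → T
D(3)+R(17): 20 → U
Z(25)+T(19): 44≡18 → S
L(11)+G(6): 17 → R
T(19)+R(17): 36≡10 → K
Y(24)+T(19): 43≡17 → R
B(1)+G(6): 7 → H
Q(16)+R(17): 33≡7 → H
G(6)+T(19): 25 → Z
K(10)+G(6): 16 → Q
R(17)+R(17): 34≡8 → I
X(23)+T(19): 42≡16 → Q
Y(24)+G(6): 30≡4 → E
K(10)+R(17): 27≡1 → B
H(7)+T(19): 26≡0 → A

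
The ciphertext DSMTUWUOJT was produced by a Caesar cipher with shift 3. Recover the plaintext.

APJQRTRLGQ

D(3): 3−3=0 → A
S(18): 18−3=15 → P
M(12): 12−3=9 → J
T(19): 19−3=16 → Q
U(20): 20−3=17 → R
W(22): 22−3=19 → T
U(20): 20−3=17 → R
O(14): 14−3=11 → L
J(9): 9−3=6 → G
T(19): 19−3=16 → Q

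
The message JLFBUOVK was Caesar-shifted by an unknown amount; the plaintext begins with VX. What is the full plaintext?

VXRNGAHW

From the crib: J(9)−V(21)=-12≡14, so the shift is 14.
Subtract 14 from each ciphertext letter:
J(9): 9−14=-5≡21 → V
L(11): 11−14=-3≡23 → X
F(5): 5−14=-9≡17 → R
B(1): 1−14=-13≡13 → N
U(20): 20−14=6 → G
O(14): 14−14=0 → A
V(21): 21−14=7 → H
K(10): 10−14=-4≡22 → W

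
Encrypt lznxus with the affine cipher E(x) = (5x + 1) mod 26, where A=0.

l(11): 5·11+1=56≡4 → e
z(25): 5·25+1=126≡22 → w
n(13): 5·13+1=66≡14 → o
x(23): 5·23+1=116≡12 → m
u(20): 5·20+1=101≡23 → x
s(18): 5·18+1=91≡13 → n

ewomxn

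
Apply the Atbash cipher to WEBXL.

W(22) → D(3)
E(4) → V(21)
B(1) → Y(24)
X(23) → C(2)
L(11) → O(14)

DVYCO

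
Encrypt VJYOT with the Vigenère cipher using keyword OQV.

JZTCJ

Repeat the key across the message: OQVOQ
V(21)+O(14): 35≡9 → J
J(9)+Q(16): 25 → Z
Y(24)+V(21): 45≡19 → T
O(14)+O(14): 28≡2 → C
T(19)+Q(16): 35≡9 → J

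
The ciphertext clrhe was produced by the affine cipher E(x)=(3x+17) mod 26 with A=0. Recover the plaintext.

The inverse of 3 mod 26 is 9, since 3·9=27≡1. Apply D(y)=9·(y−17) mod 26:
c(2): 9·(2−17)=-135≡21 → v
l(11): 9·(11−17)=-54≡24 → y
r(17): 9·(17−17)=0 → a
h(7): 9·(7−17)=-90≡14 → o
e(4): 9·(4−17)=-117≡13 → n

vyaon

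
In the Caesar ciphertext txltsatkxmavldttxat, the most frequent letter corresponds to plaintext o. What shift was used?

The most frequent ciphertext letter is t (appears 6 times).
t is position 19; o is position 14.
Shift = 5.

5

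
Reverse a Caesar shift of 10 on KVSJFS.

K(10): 10−10=0 → A
V(21): 21−10=11 → L
S(18): 18−10=8 → I
J(9): 9−10=-1≡25 → Z
F(5): 5−10=-5≡21 → V
S(18): 18−10=8 → I

ALIZVI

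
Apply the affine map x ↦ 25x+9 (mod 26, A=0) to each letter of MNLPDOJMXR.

XWYUGVAXMS

M(12): 25·12+9=309≡23 → X
N(13): 25·13+9=334≡22 → W
L(11): 25·11+9=284≡24 → Y
P(15): 25·15+9=384≡20 → U
D(3): 25·3+9=84≡6 → G
O(14): 25·14+9=359≡21 → V
J(9): 25·9+9=234≡0 → A
M(12): 25·12+9=309≡23 → X
X(23): 25·23+9=584≡12 → M
R(17): 25·17+9=434≡18 → S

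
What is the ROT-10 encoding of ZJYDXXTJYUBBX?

Z(25): 25+10=35≡9 → J
J(9): 9+10=19 → T
Y(24): 24+10=34≡8 → I
D(3): 3+10=13 → N
X(23): 23+10=33≡7 → H
X(23): 23+10=33≡7 → H
T(19): 19+10=29≡3 → D
J(9): 9+10=19 → T
Y(24): 24+10=34≡8 → I
U(20): 20+10=30≡4 → E
B(1): 1+10=11 → L
B(1): 1+10=11 → L
X(23): 23+10=33≡7 → H

JTINHHDTIELLH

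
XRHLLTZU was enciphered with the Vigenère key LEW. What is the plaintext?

MNLAHXOQ

Repeat the key across the ciphertext: LEWLEWLE
X(23)−L(11): 12 → M
R(17)−E(4): 13 → N
H(7)−W(22): -15≡11 → L
L(11)−L(11): 0 → A
L(11)−E(4): 7 → H
T(19)−W(22): -3≡23 → X
Z(25)−L(11): 14 → O
U(20)−E(4): 16 → Q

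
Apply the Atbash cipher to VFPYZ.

V(21) → E(4)
F(5) → U(20)
P(15) → K(10)
Y(24) → B(1)
Z(25) → A(0)

EUKBA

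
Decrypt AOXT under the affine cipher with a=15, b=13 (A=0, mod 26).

NHSQ

The inverse of 15 mod 26 is 7, since 15·7=105≡1. Apply D(y)=7·(y−13) mod 26:
A(0): 7·(0−13)=-91≡13 → N
O(14): 7·(14−13)=7 → H
X(23): 7·(23−13)=70≡18 → S
T(19): 7·(19−13)=42≡16 → Q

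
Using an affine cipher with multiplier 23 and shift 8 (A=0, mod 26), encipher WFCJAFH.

UTCHITN

W(22): 23·22+8=514≡20 → U
F(5): 23·5+8=123≡19 → T
C(2): 23·2+8=54≡2 → C
J(9): 23·9+8=215≡7 → H
A(0): 23·0+8=8 → I
F(5): 23·5+8=123≡19 → T
H(7): 23·7+8=169≡13 → N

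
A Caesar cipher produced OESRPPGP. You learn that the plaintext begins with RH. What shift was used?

23

From the crib: O(14)−R(17)=-3≡23, so the shift is 23.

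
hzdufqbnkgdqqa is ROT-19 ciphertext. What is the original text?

h(7): 7−19=-12≡14 → o
z(25): 25−19=6 → g
d(3): 3−19=-16≡10 → k
u(20): 20−19=1 → b
f(5): 5−19=-14≡12 → m
q(16): 16−19=-3≡23 → x
b(1): 1−19=-18≡8 → i
n(13): 13−19=-6≡20 → u
k(10): 10−19=-9≡17 → r
g(6): 6−19=-13≡13 → n
d(3): 3−19=-16≡10 → k
q(16): 16−19=-3≡23 → x
q(16): 16−19=-3≡23 → x
a(0): 0−19=-19≡7 → h

ogkbmxiurnkxxh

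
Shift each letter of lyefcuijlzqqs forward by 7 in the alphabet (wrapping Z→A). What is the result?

sflmjbpqsgxxz

l(11): 11+7=18 → s
y(24): 24+7=31≡5 → f
e(4): 4+7=11 → l
f(5): 5+7=12 → m
c(2): 2+7=9 → j
u(20): 20+7=27≡1 → b
i(8): 8+7=15 → p
j(9): 9+7=16 → q
l(11): 11+7=18 → s
z(25): 25+7=32≡6 → g
q(16): 16+7=23 → x
q(16): 16+7=23 → x
s(18): 18+7=25 → z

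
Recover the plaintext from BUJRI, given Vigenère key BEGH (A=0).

Repeat the key across the ciphertext: BEGHB
B(1)−B(1): 0 → A
U(20)−E(4): 16 → Q
J(9)−G(6): 3 → D
R(17)−H(7): 10 → K
I(8)−B(1): 7 → H

AQDKH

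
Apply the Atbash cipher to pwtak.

p(15) → k(10)
w(22) → d(3)
t(19) → g(6)
a(0) → z(25)
k(10) → p(15)

kdgzp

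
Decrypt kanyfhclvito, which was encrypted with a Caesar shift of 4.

gwjubdyhrepk

k(10): 10−4=6 → g
a(0): 0−4=-4≡22 → w
n(13): 13−4=9 → j
y(24): 24−4=20 → u
f(5): 5−4=1 → b
h(7): 7−4=3 → d
c(2): 2−4=-2≡24 → y
l(11): 11−4=7 → h
v(21): 21−4=17 → r
i(8): 8−4=4 → e
t(19): 19−4=15 → p
o(14): 14−4=10 → k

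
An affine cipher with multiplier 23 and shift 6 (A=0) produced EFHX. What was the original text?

The inverse of 23 mod 26 is 17, since 23·17=391≡1. Apply D(y)=17·(y−6) mod 26:
E(4): 17·(4−6)=-34≡18 → S
F(5): 17·(5−6)=-17≡9 → J
H(7): 17·(7−6)=17 → R
X(23): 17·(23−6)=289≡3 → D

SJRD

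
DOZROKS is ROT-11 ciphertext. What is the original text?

D(3): 3−11=-8≡18 → S
O(14): 14−11=3 → D
Z(25): 25−11=14 → O
R(17): 17−11=6 → G
O(14): 14−11=3 → D
K(10): 10−11=-1≡25 → Z
S(18): 18−11=7 → H

SDOGDZH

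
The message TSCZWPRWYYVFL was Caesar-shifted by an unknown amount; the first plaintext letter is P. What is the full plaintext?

POYVSLNSUURBH

From the crib: T(19)−P(15)=4, so the shift is 4.
Subtract 4 from each ciphertext letter:
T(19): 19−4=15 → P
S(18): 18−4=14 → O
C(2): 2−4=-2≡24 → Y
Z(25): 25−4=21 → V
W(22): 22−4=18 → S
P(15): 15−4=11 → L
R(17): 17−4=13 → N
W(22): 22−4=18 → S
Y(24): 24−4=20 → U
Y(24): 24−4=20 → U
V(21): 21−4=17 → R
F(5): 5−4=1 → B
L(11): 11−4=7 → H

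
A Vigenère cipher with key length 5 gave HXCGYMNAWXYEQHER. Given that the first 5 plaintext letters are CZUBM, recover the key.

FYIFM

Subtract each crib letter from the matching ciphertext letter (mod 26):
H(7)−C(2)=5 → F
X(23)−Z(25)=-2≡24 → Y
C(2)−U(20)=-18≡8 → I
G(6)−B(1)=5 → F
Y(24)−M(12)=12 → M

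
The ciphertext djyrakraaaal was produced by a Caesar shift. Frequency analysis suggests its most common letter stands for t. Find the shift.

The most frequent ciphertext letter is a (appears 5 times).
a is position 0; t is position 19.
Shift = -19≡7.

7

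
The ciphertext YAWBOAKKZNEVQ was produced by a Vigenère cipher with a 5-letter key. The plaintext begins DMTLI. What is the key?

Subtract each crib letter from the matching ciphertext letter (mod 26):
Y(24)−D(3)=21 → V
A(0)−M(12)=-12≡14 → O
W(22)−T(19)=3 → D
B(1)−L(11)=-10≡16 → Q
O(14)−I(8)=6 → G

VODQG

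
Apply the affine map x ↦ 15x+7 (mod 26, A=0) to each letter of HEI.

IPX

H(7): 15·7+7=112≡8 → I
E(4): 15·4+7=67≡15 → P
I(8): 15·8+7=127≡23 → X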